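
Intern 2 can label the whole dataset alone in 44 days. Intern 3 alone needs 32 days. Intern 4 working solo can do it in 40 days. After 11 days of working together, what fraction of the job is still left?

Combined rate: 1/44 + 1/32 + 1/40 = (40 + 55 + 44)/1760 = 139/1760 per day.
In 11 days they complete 11·139/1760 = 139/160 of the job.
So 21/160 remains.

21/160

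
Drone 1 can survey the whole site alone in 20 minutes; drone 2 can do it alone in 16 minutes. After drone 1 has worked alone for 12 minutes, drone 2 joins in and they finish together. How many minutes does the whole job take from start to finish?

140/9 minutes

In 12 minutes drone 1 does 12/20 = 3/5 of the job, leaving 2/5.
Drone 1 and drone 2 together work at 9/80 per minute, so finishing takes 2/5 ÷ 9/80 = 32/9 minutes.
Total time = 12 + 32/9 = 140/9 minutes.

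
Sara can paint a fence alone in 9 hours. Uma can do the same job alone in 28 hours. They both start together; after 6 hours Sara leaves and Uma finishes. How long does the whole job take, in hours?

In the first 6 hours the combined rate is 37/252, so 37/42 of the job is done, leaving 5/42.
After Sara leaves the rate is 1/28 per hour; the remaining 5/42 takes 10/3 hours.
Total = 6 + 10/3 = 28/3 hours.

28/3 hours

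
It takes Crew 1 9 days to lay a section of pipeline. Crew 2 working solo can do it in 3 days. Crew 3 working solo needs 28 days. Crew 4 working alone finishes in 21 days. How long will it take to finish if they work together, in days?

36/19 days

Combined rate: 1/9 + 1/3 + 1/28 + 1/21 = (28 + 84 + 9 + 12)/252 = 133/252 = 19/36 per day.
Time = 1 ÷ (19/36) = 36/19 days.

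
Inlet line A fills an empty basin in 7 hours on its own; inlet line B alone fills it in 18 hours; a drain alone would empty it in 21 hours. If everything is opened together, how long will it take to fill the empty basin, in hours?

Net rate = 1/7 + 1/18 − 1/21 = (18 + 7 − 6)/126 = 19/126 per hour.
Filling time = 1 ÷ (19/126) = 126/19 hours.

126/19 hours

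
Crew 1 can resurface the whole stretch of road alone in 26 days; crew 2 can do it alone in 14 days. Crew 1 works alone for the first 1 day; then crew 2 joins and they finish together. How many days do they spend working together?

35/4 days

In 1 day crew 1 does 1/26 of the job, leaving 25/26.
Crew 1 and crew 2 together work at 10/91 per day, so finishing takes 25/26 ÷ 10/91 = 35/4 days.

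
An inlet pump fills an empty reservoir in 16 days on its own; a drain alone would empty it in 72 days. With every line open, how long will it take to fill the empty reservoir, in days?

144/7 days

Net rate = 1/16 − 1/72 = (9 − 2)/144 = 7/144 per day.
Filling time = 1 ÷ (7/144) = 144/7 days.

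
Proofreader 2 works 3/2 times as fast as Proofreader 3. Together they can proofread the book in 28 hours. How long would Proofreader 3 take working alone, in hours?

70 hours

Let Proofreader 3's rate be r; then Proofreader 2's rate is (3/2)r, so together (3/2 + 1)r = (5/2)r = 1/28.
Thus r = 1/70 per hour.
Proofreader 3 alone: 70 hours; Proofreader 2 alone: 140/3 hours.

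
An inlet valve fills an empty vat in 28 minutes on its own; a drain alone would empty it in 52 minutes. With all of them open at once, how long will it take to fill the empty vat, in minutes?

Net rate = 1/28 − 1/52 = (13 − 7)/364 = 6/364 = 3/182 per minute.
Filling time = 1 ÷ (3/182) = 182/3 minutes.

182/3 minutes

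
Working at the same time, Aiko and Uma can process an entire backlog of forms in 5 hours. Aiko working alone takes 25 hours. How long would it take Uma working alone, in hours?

25/4 hours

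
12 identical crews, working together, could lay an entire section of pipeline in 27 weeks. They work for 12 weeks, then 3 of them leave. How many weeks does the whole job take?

32 weeks

One crew does 1/324 of the job per week.
After 12 weeks with 12 crews, 4/9 is done (5/9 left).
With 9 crews the rate is 9/324 = 1/36, so the rest takes 5/9 ÷ 1/36 = 20 weeks.
Total = 12 + 20 = 32 weeks.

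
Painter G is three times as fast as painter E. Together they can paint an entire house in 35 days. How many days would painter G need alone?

Let painter E's rate be r; then painter G's rate is 3r, so together (3 + 1)r = 4r = 1/35.
Thus r = 1/140 per day.
Painter E alone: 140 days; painter G alone: 140/3 days.

140/3 days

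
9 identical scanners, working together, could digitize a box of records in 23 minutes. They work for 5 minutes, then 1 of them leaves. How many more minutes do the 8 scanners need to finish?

81/4 minutes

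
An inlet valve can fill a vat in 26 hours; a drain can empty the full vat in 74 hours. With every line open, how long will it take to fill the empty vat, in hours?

481/12 hours

Net rate = 1/26 − 1/74 = (37 − 13)/962 = 24/962 = 12/481 per hour.
Filling time = 1 ÷ (12/481) = 481/12 hours.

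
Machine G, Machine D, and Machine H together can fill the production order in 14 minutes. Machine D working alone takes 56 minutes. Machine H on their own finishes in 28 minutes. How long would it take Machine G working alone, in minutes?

56 minutes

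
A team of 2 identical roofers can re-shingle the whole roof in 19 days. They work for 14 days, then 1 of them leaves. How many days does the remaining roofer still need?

One roofer does 1/38 of the job per day.
After 14 days with 2 roofers, 14/19 is done (5/19 left).
With 1 roofer the rate is 1/38, so the rest takes 5/19 ÷ 1/38 = 10 days.

10 days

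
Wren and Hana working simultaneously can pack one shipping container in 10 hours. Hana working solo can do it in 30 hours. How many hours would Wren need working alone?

Combined rate is 1/10 per hour.
Known contribution: 1/30 per hour.
So Wren's rate is 1/10 − 1/30 = 1/15, meaning 15 hours alone.

15 hours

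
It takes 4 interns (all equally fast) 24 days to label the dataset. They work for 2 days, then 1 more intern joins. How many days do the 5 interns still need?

One intern does 1/96 of the job per day.
After 2 days with 4 interns, 1/12 is done (11/12 left).
With 5 interns the rate is 5/96, so the rest takes 11/12 ÷ 5/96 = 88/5 days.

88/5 days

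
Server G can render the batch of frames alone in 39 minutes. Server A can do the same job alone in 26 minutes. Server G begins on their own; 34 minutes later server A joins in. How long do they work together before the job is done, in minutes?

2 minutes

In the first 34 minutes server G alone does 34/39 of the job, leaving 5/39.
Once everyone is working, combined rate: 1/39 + 1/26 = (2 + 3)/78 = 5/78 per minute.
Remaining 5/39 at 5/78 per minute takes 2 minutes.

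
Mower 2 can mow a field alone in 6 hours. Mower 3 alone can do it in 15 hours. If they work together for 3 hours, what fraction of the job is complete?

Combined rate: 1/6 + 1/15 = (5 + 2)/30 = 7/30 per hour.
In 3 hours they complete 3·7/30 = 7/10 of the job.

7/10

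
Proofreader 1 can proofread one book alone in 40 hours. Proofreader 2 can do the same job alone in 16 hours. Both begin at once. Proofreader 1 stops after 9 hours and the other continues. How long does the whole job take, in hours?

62/5 hours

In the first 9 hours the combined rate is 7/80, so 63/80 of the job is done, leaving 17/80.
After Proofreader 1 leaves the rate is 1/16 per hour; the remaining 17/80 takes 17/5 hours.
Total = 9 + 17/5 = 62/5 hours.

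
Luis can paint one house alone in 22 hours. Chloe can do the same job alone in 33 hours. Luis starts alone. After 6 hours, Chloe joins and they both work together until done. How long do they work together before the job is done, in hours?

48/5 hours

In the first 6 hours Luis alone does 6/22 = 3/11 of the job, leaving 8/11.
Once everyone is working, combined rate: 1/22 + 1/33 = (3 + 2)/66 = 5/66 per hour.
Remaining 8/11 at 5/66 per hour takes 48/5 hours.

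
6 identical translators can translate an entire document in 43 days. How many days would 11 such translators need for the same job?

Total work is 6·43 = 258 translator-days.
With 11 translators: 258/11 days.

258/11 days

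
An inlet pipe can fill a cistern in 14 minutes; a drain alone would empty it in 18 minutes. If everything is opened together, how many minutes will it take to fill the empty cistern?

Net rate = 1/14 − 1/18 = (9 − 7)/126 = 2/126 = 1/63 per minute.
Filling time = 1 ÷ (1/63) = 63 minutes.

63 minutes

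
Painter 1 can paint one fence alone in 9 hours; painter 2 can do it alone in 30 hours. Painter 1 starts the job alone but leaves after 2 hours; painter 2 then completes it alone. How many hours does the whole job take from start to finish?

76/3 hours

In 2 hours painter 1 does 2/9 of the job, leaving 7/9.
Painter 2 works at 1/30 per hour, so finishing takes 7/9 ÷ 1/30 = 70/3 hours.
Total time = 2 + 70/3 = 76/3 hours.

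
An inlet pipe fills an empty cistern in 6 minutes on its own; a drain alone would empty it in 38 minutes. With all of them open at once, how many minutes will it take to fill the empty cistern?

Net rate = 1/6 − 1/38 = (19 − 3)/114 = 16/114 = 8/57 per minute.
Filling time = 1 ÷ (8/57) = 57/8 minutes.

57/8 minutes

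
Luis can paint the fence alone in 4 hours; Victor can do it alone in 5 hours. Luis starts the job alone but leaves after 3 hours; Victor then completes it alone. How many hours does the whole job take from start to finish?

In 3 hours Luis does 3/4 of the job, leaving 1/4.
Victor works at 1/5 per hour, so finishing takes 1/4 ÷ 1/5 = 5/4 hours.
Total time = 3 + 5/4 = 17/4 hours.

17/4 hours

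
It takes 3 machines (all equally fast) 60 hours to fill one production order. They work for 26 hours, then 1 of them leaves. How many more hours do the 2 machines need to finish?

One machine does 1/180 of the job per hour.
After 26 hours with 3 machines, 13/30 is done (17/30 left).
With 2 machines the rate is 2/180 = 1/90, so the rest takes 17/30 ÷ 1/90 = 51 hours.

51 hours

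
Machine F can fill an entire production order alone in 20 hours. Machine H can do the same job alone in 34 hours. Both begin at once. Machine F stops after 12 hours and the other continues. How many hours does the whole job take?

68/5 hours

In the first 12 hours the combined rate is 27/340, so 81/85 of the job is done, leaving 4/85.
After Machine F leaves the rate is 1/34 per hour; the remaining 4/85 takes 8/5 hours.
Total = 12 + 8/5 = 68/5 hours.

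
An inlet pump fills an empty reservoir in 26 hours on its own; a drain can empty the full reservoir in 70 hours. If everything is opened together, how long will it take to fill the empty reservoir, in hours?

Net rate = 1/26 − 1/70 = (35 − 13)/910 = 22/910 = 11/455 per hour.
Filling time = 1 ÷ (11/455) = 455/11 hours.

455/11 hours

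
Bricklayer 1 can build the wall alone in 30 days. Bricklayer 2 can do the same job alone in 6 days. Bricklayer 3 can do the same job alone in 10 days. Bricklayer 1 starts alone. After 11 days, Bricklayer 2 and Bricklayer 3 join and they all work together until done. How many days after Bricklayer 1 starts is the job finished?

In the first 11 days Bricklayer 1 alone does 11/30 of the job, leaving 19/30.
Once everyone is working, combined rate: 1/30 + 1/6 + 1/10 = (1 + 5 + 3)/30 = 9/30 = 3/10 per day.
Remaining 19/30 at 3/10 per day takes 19/9 days.
Total from the start = 11 + 19/9 = 118/9 days.

118/9 days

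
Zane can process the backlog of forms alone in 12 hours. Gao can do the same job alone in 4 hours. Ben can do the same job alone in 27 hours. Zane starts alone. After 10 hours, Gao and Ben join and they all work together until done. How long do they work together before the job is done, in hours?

9/20 hours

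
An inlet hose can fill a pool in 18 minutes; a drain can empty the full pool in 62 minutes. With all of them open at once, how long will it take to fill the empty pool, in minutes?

279/11 minutes

Net rate = 1/18 − 1/62 = (31 − 9)/558 = 22/558 = 11/279 per minute.
Filling time = 1 ÷ (11/279) = 279/11 minutes.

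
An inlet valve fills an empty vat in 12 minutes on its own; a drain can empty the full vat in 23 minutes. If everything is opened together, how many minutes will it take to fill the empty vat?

276/11 minutes

Net rate = 1/12 − 1/23 = (23 − 12)/276 = 11/276 per minute.
Filling time = 1 ÷ (11/276) = 276/11 minutes.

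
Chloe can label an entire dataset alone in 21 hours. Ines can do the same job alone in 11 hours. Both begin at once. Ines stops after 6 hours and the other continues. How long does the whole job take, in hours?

105/11 hours

In the first 6 hours the combined rate is 32/231, so 64/77 of the job is done, leaving 13/77.
After Ines leaves the rate is 1/21 per hour; the remaining 13/77 takes 39/11 hours.
Total = 6 + 39/11 = 105/11 hours.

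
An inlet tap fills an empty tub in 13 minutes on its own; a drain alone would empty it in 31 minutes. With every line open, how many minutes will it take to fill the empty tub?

403/18 minutes

Net rate = 1/13 − 1/31 = (31 − 13)/403 = 18/403 per minute.
Filling time = 1 ÷ (18/403) = 403/18 minutes.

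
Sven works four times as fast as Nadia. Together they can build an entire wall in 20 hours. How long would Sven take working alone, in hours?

Let Nadia's rate be r; then Sven's rate is 4r, so together (4 + 1)r = 5r = 1/20.
Thus r = 1/100 per hour.
Nadia alone: 100 hours; Sven alone: 25 hours.

25 hours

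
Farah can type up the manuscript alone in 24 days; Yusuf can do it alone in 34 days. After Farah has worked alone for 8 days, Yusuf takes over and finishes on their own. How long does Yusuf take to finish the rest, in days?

In 8 days Farah does 8/24 = 1/3 of the job, leaving 2/3.
Yusuf works at 1/34 per day, so finishing takes 2/3 ÷ 1/34 = 68/3 days.

68/3 days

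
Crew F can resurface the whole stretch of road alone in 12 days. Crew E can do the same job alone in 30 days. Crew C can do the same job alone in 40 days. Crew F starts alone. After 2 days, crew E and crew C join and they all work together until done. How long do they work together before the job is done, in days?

100/17 days

In the first 2 days crew F alone does 2/12 = 1/6 of the job, leaving 5/6.
Once everyone is working, combined rate: 1/12 + 1/30 + 1/40 = (10 + 4 + 3)/120 = 17/120 per day.
Remaining 5/6 at 17/120 per day takes 100/17 days.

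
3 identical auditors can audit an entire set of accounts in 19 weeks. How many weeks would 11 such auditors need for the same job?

57/11 weeks

Total work is 3·19 = 57 auditor-weeks.
With 11 auditors: 57/11 weeks.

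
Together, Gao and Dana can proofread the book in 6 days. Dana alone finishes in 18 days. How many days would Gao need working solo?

Combined rate is 1/6 per day.
Known contribution: 1/18 per day.
So Gao's rate is 1/6 − 1/18 = 1/9, meaning 9 days alone.

9 days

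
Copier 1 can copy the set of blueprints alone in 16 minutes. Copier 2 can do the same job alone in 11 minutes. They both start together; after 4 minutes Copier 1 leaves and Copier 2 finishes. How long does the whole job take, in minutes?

In the first 4 minutes the combined rate is 27/176, so 27/44 of the job is done, leaving 17/44.
After Copier 1 leaves the rate is 1/11 per minute; the remaining 17/44 takes 17/4 minutes.
Total = 4 + 17/4 = 33/4 minutes.

33/4 minutes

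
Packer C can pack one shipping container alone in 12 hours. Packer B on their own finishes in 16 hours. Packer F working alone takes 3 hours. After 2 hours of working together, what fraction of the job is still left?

1/24

Combined rate: 1/12 + 1/16 + 1/3 = (4 + 3 + 16)/48 = 23/48 per hour.
In 2 hours they complete 2·23/48 = 23/24 of the job.
So 1/24 remains.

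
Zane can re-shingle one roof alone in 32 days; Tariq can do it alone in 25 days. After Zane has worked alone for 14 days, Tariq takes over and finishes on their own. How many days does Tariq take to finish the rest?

225/16 days

In 14 days Zane does 14/32 = 7/16 of the job, leaving 9/16.
Tariq works at 1/25 per day, so finishing takes 9/16 ÷ 1/25 = 225/16 days.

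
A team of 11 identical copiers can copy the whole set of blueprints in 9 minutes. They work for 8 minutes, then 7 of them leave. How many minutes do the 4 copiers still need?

One copier does 1/99 of the job per minute.
After 8 minutes with 11 copiers, 8/9 is done (1/9 left).
With 4 copiers the rate is 4/99, so the rest takes 1/9 ÷ 4/99 = 11/4 minutes.

11/4 minutes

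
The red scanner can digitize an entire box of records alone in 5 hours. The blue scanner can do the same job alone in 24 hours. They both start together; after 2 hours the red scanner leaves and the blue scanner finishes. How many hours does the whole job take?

In the first 2 hours the combined rate is 29/120, so 29/60 of the job is done, leaving 31/60.
After the red scanner leaves the rate is 1/24 per hour; the remaining 31/60 takes 62/5 hours.
Total = 2 + 62/5 = 72/5 hours.

72/5 hours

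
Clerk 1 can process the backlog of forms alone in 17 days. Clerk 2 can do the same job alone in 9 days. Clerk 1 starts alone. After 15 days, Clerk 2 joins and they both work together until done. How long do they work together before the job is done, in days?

9/13 days

In the first 15 days Clerk 1 alone does 15/17 of the job, leaving 2/17.
Once everyone is working, combined rate: 1/17 + 1/9 = (9 + 17)/153 = 26/153 per day.
Remaining 2/17 at 26/153 per day takes 9/13 days.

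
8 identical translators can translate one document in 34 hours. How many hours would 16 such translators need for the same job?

17 hours

Total work is 8·34 = 272 translator-hours.
With 16 translators: 272/16 = 17 hours.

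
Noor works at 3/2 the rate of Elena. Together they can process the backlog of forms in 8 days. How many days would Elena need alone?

Let Elena's rate be r; then Noor's rate is (3/2)r, so together (3/2 + 1)r = (5/2)r = 1/8.
Thus r = 1/20 per day.
Elena alone: 20 days; Noor alone: 40/3 days.

20 days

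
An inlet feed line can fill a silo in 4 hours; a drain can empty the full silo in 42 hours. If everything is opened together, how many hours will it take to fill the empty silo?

Net rate = 1/4 − 1/42 = (21 − 2)/84 = 19/84 per hour.
Filling time = 1 ÷ (19/84) = 84/19 hours.

84/19 hours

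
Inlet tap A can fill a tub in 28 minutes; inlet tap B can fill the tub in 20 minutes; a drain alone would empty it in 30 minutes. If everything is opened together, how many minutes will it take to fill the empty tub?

Net rate = 1/28 + 1/20 − 1/30 = (15 + 21 − 14)/420 = 22/420 = 11/210 per minute.
Filling time = 1 ÷ (11/210) = 210/11 minutes.

210/11 minutes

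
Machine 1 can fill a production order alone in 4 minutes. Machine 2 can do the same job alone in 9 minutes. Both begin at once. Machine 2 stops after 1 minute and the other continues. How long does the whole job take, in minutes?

In the first 1 minute the combined rate is 13/36, so 13/36 of the job is done, leaving 23/36.
After machine 2 leaves the rate is 1/4 per minute; the remaining 23/36 takes 23/9 minutes.
Total = 1 + 23/9 = 32/9 minutes.

32/9 minutes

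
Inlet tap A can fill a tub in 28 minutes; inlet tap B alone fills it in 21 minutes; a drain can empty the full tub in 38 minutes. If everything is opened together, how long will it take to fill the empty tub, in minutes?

228/13 minutes

Net rate = 1/28 + 1/21 − 1/38 = (57 + 76 − 42)/1596 = 91/1596 = 13/228 per minute.
Filling time = 1 ÷ (13/228) = 228/13 minutes.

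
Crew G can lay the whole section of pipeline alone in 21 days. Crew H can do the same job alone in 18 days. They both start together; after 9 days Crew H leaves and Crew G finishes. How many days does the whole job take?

21/2 days

In the first 9 days the combined rate is 13/126, so 13/14 of the job is done, leaving 1/14.
After Crew H leaves the rate is 1/21 per day; the remaining 1/14 takes 3/2 days.
Total = 9 + 3/2 = 21/2 days.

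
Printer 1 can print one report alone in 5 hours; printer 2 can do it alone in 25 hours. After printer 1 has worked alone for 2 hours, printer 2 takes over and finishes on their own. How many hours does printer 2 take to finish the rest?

In 2 hours printer 1 does 2/5 of the job, leaving 3/5.
Printer 2 works at 1/25 per hour, so finishing takes 3/5 ÷ 1/25 = 15 hours.

15 hours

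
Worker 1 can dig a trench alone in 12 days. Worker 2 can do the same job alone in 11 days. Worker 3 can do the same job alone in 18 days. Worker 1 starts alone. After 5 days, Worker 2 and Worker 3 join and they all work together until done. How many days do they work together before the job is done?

33/13 days

In the first 5 days Worker 1 alone does 5/12 of the job, leaving 7/12.
Once everyone is working, combined rate: 1/12 + 1/11 + 1/18 = (33 + 36 + 22)/396 = 91/396 per day.
Remaining 7/12 at 91/396 per day takes 33/13 days.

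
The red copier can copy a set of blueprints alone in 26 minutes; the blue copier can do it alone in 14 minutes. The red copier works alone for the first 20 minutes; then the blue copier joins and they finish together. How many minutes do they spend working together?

21/10 minutes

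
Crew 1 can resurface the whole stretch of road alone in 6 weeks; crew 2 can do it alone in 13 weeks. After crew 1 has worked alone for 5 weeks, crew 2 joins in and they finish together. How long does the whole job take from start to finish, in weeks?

In 5 weeks crew 1 does 5/6 of the job, leaving 1/6.
Crew 1 and crew 2 together work at 19/78 per week, so finishing takes 1/6 ÷ 19/78 = 13/19 weeks.
Total time = 5 + 13/19 = 108/19 weeks.

108/19 weeks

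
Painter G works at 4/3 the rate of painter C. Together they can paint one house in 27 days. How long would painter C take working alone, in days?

63 days

Let painter C's rate be r; then painter G's rate is (4/3)r, so together (4/3 + 1)r = (7/3)r = 1/27.
Thus r = 1/63 per day.
Painter C alone: 63 days; painter G alone: 189/4 days.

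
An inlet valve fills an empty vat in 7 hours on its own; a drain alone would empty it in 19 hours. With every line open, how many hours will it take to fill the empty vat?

Net rate = 1/7 − 1/19 = (19 − 7)/133 = 12/133 per hour.
Filling time = 1 ÷ (12/133) = 133/12 hours.

133/12 hours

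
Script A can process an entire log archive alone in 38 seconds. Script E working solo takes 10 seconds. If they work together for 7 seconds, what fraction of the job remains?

Combined rate: 1/38 + 1/10 = (5 + 19)/190 = 24/190 = 12/95 per second.
In 7 seconds they complete 7·12/95 = 84/95 of the job.
So 11/95 remains.

11/95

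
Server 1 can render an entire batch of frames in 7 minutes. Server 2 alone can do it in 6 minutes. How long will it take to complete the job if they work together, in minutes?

Combined rate: 1/7 + 1/6 = (6 + 7)/42 = 13/42 per minute.
Time = 1 ÷ (13/42) = 42/13 minutes.

42/13 minutes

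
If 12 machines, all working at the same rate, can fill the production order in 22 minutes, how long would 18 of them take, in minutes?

Total work is 12·22 = 264 machine-minutes.
With 18 machines: 264/18 = 44/3 minutes.

44/3 minutes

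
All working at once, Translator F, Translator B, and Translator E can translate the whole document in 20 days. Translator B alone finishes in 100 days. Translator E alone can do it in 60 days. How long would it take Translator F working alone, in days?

300/7 days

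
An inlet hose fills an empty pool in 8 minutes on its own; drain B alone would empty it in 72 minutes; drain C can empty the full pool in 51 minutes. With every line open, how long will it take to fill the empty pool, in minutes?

153/14 minutes

Net rate = 1/8 − 1/72 − 1/51 = (153 − 17 − 24)/1224 = 112/1224 = 14/153 per minute.
Filling time = 1 ÷ (14/153) = 153/14 minutes.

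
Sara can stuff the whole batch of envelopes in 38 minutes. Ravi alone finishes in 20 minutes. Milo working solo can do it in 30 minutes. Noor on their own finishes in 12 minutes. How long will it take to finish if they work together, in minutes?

Combined rate: 1/38 + 1/20 + 1/30 + 1/12 = (30 + 57 + 38 + 95)/1140 = 220/1140 = 11/57 per minute.
Time = 1 ÷ (11/57) = 57/11 minutes.

57/11 minutes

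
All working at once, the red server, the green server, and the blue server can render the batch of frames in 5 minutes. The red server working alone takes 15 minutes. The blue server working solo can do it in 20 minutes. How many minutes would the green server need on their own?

Combined rate is 1/5 per minute.
Known contribution: 1/15 + 1/20 = (4 + 3)/60 = 7/60 per minute.
So the green server's rate is 1/5 − 7/60 = 1/12, meaning 12 minutes alone.

12 minutes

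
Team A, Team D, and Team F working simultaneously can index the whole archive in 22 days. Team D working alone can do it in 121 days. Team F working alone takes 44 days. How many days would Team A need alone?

Combined rate is 1/22 per day.
Known contribution: 1/121 + 1/44 = (4 + 11)/484 = 15/484 per day.
So Team A's rate is 1/22 − 15/484 = 7/484, meaning 484/7 days alone.

484/7 days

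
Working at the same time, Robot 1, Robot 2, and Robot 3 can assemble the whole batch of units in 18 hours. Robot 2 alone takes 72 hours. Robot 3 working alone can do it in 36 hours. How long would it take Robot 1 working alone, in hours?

72 hours

Combined rate is 1/18 per hour.
Known contribution: 1/72 + 1/36 = (1 + 2)/72 = 3/72 = 1/24 per hour.
So Robot 1's rate is 1/18 − 1/24 = 1/72, meaning 72 hours alone.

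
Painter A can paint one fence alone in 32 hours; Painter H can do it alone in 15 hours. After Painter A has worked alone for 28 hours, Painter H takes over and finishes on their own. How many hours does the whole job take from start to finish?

In 28 hours Painter A does 28/32 = 7/8 of the job, leaving 1/8.
Painter H works at 1/15 per hour, so finishing takes 1/8 ÷ 1/15 = 15/8 hours.
Total time = 28 + 15/8 = 239/8 hours.

239/8 hours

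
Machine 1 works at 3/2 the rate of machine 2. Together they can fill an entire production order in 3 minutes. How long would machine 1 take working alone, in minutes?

5 minutes

Let machine 2's rate be r; then machine 1's rate is (3/2)r, so together (3/2 + 1)r = (5/2)r = 1/3.
Thus r = 2/15 per minute.
Machine 2 alone: 15/2 minutes; machine 1 alone: 5 minutes.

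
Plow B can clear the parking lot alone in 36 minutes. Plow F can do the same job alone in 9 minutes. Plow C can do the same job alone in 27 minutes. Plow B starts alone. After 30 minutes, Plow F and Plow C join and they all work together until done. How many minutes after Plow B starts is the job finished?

In the first 30 minutes Plow B alone does 30/36 = 5/6 of the job, leaving 1/6.
Once everyone is working, combined rate: 1/36 + 1/9 + 1/27 = (3 + 12 + 4)/108 = 19/108 per minute.
Remaining 1/6 at 19/108 per minute takes 18/19 minutes.
Total from the start = 30 + 18/19 = 588/19 minutes.

588/19 minutes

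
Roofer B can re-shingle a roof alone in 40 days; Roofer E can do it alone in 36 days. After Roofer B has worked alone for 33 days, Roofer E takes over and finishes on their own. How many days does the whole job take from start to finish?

393/10 days

In 33 days Roofer B does 33/40 of the job, leaving 7/40.
Roofer E works at 1/36 per day, so finishing takes 7/40 ÷ 1/36 = 63/10 days.
Total time = 33 + 63/10 = 393/10 days.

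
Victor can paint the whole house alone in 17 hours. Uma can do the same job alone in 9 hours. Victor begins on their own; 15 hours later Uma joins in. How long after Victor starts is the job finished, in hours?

204/13 hours

In the first 15 hours Victor alone does 15/17 of the job, leaving 2/17.
Once everyone is working, combined rate: 1/17 + 1/9 = (9 + 17)/153 = 26/153 per hour.
Remaining 2/17 at 26/153 per hour takes 9/13 hours.
Total from the start = 15 + 9/13 = 204/13 hours.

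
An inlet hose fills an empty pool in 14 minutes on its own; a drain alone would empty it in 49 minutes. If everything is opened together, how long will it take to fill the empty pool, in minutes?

Net rate = 1/14 − 1/49 = (7 − 2)/98 = 5/98 per minute.
Filling time = 1 ÷ (5/98) = 98/5 minutes.

98/5 minutes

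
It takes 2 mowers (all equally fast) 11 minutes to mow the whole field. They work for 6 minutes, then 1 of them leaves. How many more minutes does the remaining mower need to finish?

One mower does 1/22 of the job per minute.
After 6 minutes with 2 mowers, 6/11 is done (5/11 left).
With 1 mower the rate is 1/22, so the rest takes 5/11 ÷ 1/22 = 10 minutes.

10 minutes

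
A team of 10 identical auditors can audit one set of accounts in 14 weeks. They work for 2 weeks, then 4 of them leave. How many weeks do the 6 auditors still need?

20 weeks

One auditor does 1/140 of the job per week.
After 2 weeks with 10 auditors, 1/7 is done (6/7 left).
With 6 auditors the rate is 6/140 = 3/70, so the rest takes 6/7 ÷ 3/70 = 20 weeks.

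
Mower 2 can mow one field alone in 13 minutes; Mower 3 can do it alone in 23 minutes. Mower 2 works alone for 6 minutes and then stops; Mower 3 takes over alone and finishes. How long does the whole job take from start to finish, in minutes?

239/13 minutes

In 6 minutes Mower 2 does 6/13 of the job, leaving 7/13.
Mower 3 works at 1/23 per minute, so finishing takes 7/13 ÷ 1/23 = 161/13 minutes.
Total time = 6 + 161/13 = 239/13 minutes.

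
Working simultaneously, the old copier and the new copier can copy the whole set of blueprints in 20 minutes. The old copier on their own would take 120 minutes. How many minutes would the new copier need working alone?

24 minutes

Combined rate is 1/20 per minute.
Known contribution: 1/120 per minute.
So the new copier's rate is 1/20 − 1/120 = 1/24, meaning 24 minutes alone.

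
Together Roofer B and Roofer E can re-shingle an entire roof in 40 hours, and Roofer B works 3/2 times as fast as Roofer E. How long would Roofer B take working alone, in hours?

Let Roofer E's rate be r; then Roofer B's rate is (3/2)r, so together (3/2 + 1)r = (5/2)r = 1/40.
Thus r = 1/100 per hour.
Roofer E alone: 100 hours; Roofer B alone: 200/3 hours.

200/3 hours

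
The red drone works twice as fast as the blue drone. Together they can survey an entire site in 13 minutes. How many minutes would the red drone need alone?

39/2 minutes

Let the blue drone's rate be r; then the red drone's rate is 2r, so together (2 + 1)r = 3r = 1/13.
Thus r = 1/39 per minute.
The blue drone alone: 39 minutes; the red drone alone: 39/2 minutes.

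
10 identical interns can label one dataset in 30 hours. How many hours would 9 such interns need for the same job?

Total work is 10·30 = 300 intern-hours.
With 9 interns: 300/9 = 100/3 hours.

100/3 hours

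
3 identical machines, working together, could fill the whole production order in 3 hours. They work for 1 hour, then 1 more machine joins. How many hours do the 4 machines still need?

3/2 hours

One machine does 1/9 of the job per hour.
After 1 hour with 3 machines, 1/3 is done (2/3 left).
With 4 machines the rate is 4/9, so the rest takes 2/3 ÷ 4/9 = 3/2 hours.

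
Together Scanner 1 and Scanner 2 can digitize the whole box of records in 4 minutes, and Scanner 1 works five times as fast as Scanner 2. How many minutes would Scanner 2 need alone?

24 minutes

Let Scanner 2's rate be r; then Scanner 1's rate is 5r, so together (5 + 1)r = 6r = 1/4.
Thus r = 1/24 per minute.
Scanner 2 alone: 24 minutes; Scanner 1 alone: 24/5 minutes.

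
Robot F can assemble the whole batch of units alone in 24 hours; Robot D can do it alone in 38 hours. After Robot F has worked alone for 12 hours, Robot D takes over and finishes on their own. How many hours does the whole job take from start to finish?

31 hours

In 12 hours Robot F does 12/24 = 1/2 of the job, leaving 1/2.
Robot D works at 1/38 per hour, so finishing takes 1/2 ÷ 1/38 = 19 hours.
Total time = 12 + 19 = 31 hours.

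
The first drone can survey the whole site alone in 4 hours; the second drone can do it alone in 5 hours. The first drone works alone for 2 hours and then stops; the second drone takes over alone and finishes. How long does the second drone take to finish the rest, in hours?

5/2 hours

In 2 hours the first drone does 2/4 = 1/2 of the job, leaving 1/2.
The second drone works at 1/5 per hour, so finishing takes 1/2 ÷ 1/5 = 5/2 hours.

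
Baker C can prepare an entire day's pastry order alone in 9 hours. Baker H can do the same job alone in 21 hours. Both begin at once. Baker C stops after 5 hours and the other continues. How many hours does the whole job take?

28/3 hours

In the first 5 hours the combined rate is 10/63, so 50/63 of the job is done, leaving 13/63.
After baker C leaves the rate is 1/21 per hour; the remaining 13/63 takes 13/3 hours.
Total = 5 + 13/3 = 28/3 hours.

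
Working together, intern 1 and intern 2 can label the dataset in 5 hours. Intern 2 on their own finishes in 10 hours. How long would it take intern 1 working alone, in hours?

Combined rate is 1/5 per hour.
Known contribution: 1/10 per hour.
So intern 1's rate is 1/5 − 1/10 = 1/10, meaning 10 hours alone.

10 hours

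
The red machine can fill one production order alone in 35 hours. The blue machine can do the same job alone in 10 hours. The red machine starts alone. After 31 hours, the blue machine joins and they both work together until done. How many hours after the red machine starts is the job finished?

In the first 31 hours the red machine alone does 31/35 of the job, leaving 4/35.
Once everyone is working, combined rate: 1/35 + 1/10 = (2 + 7)/70 = 9/70 per hour.
Remaining 4/35 at 9/70 per hour takes 8/9 hours.
Total from the start = 31 + 8/9 = 287/9 hours.

287/9 hours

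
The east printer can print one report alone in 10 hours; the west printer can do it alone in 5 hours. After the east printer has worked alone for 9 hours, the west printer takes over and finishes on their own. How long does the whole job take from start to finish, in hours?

In 9 hours the east printer does 9/10 of the job, leaving 1/10.
The west printer works at 1/5 per hour, so finishing takes 1/10 ÷ 1/5 = 1/2 hours.
Total time = 9 + 1/2 = 19/2 hours.

19/2 hours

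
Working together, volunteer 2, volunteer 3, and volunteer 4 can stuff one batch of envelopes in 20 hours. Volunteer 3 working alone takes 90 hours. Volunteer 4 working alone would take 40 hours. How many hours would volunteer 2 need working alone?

Combined rate is 1/20 per hour.
Known contribution: 1/90 + 1/40 = (4 + 9)/360 = 13/360 per hour.
So volunteer 2's rate is 1/20 − 13/360 = 1/72, meaning 72 hours alone.

72 hours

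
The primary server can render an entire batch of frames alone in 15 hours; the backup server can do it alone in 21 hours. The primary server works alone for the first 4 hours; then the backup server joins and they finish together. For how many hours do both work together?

In 4 hours the primary server does 4/15 of the job, leaving 11/15.
The primary server and the backup server together work at 4/35 per hour, so finishing takes 11/15 ÷ 4/35 = 77/12 hours.

77/12 hours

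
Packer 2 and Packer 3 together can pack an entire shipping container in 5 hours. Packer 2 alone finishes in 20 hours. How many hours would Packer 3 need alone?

Combined rate is 1/5 per hour.
Known contribution: 1/20 per hour.
So Packer 3's rate is 1/5 − 1/20 = 3/20, meaning 20/3 hours alone.

20/3 hours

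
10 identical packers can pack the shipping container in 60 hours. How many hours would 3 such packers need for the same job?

Total work is 10·60 = 600 packer-hours.
With 3 packers: 600/3 = 200 hours.

200 hours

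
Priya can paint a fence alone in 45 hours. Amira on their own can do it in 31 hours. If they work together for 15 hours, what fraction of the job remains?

Combined rate: 1/45 + 1/31 = (31 + 45)/1395 = 76/1395 per hour.
In 15 hours they complete 15·76/1395 = 76/93 of the job.
So 17/93 remains.

17/93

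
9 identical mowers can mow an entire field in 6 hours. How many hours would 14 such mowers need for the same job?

Total work is 9·6 = 54 mower-hours.
With 14 mowers: 54/14 = 27/7 hours.

27/7 hours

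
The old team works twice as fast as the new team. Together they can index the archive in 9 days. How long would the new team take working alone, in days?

27 days

Let the new team's rate be r; then the old team's rate is 2r, so together (2 + 1)r = 3r = 1/9.
Thus r = 1/27 per day.
The new team alone: 27 days; the old team alone: 27/2 days.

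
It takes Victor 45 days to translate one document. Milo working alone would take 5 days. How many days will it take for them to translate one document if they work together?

Combined rate: 1/45 + 1/5 = (1 + 9)/45 = 10/45 = 2/9 per day.
Time = 1 ÷ (2/9) = 9/2 days.

9/2 days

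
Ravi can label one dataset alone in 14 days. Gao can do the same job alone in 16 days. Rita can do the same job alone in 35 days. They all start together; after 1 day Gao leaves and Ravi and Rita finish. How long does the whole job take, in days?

In the first 1 day the combined rate is 13/80, so 13/80 of the job is done, leaving 67/80.
After Gao leaves the rate is 1/10 per day; the remaining 67/80 takes 67/8 days.
Total = 1 + 67/8 = 75/8 days.

75/8 days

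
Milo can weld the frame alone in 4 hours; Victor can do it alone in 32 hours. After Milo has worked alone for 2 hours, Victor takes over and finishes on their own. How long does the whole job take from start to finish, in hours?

In 2 hours Milo does 2/4 = 1/2 of the job, leaving 1/2.
Victor works at 1/32 per hour, so finishing takes 1/2 ÷ 1/32 = 16 hours.
Total time = 2 + 16 = 18 hours.

18 hours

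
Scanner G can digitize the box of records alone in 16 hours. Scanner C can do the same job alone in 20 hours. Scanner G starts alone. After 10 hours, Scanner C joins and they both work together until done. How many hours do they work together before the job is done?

10/3 hours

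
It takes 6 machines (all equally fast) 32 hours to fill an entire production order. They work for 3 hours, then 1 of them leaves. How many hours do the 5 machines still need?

One machine does 1/192 of the job per hour.
After 3 hours with 6 machines, 3/32 is done (29/32 left).
With 5 machines the rate is 5/192, so the rest takes 29/32 ÷ 5/192 = 174/5 hours.

174/5 hours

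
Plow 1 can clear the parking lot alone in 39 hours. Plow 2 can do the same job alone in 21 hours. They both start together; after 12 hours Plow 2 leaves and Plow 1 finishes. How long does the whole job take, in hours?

In the first 12 hours the combined rate is 20/273, so 80/91 of the job is done, leaving 11/91.
After Plow 2 leaves the rate is 1/39 per hour; the remaining 11/91 takes 33/7 hours.
Total = 12 + 33/7 = 117/7 hours.

117/7 hours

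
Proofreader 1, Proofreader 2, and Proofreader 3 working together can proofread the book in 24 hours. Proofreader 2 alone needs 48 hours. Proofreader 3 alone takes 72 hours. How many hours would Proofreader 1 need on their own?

Combined rate is 1/24 per hour.
Known contribution: 1/48 + 1/72 = (3 + 2)/144 = 5/144 per hour.
So Proofreader 1's rate is 1/24 − 5/144 = 1/144, meaning 144 hours alone.

144 hours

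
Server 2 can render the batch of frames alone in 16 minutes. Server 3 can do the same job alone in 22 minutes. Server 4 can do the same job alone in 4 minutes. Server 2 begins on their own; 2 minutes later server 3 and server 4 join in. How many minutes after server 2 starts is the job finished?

40/9 minutes

In the first 2 minutes server 2 alone does 2/16 = 1/8 of the job, leaving 7/8.
Once everyone is working, combined rate: 1/16 + 1/22 + 1/4 = (11 + 8 + 44)/176 = 63/176 per minute.
Remaining 7/8 at 63/176 per minute takes 22/9 minutes.
Total from the start = 2 + 22/9 = 40/9 minutes.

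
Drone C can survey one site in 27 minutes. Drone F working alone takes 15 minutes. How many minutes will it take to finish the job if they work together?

135/14 minutes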